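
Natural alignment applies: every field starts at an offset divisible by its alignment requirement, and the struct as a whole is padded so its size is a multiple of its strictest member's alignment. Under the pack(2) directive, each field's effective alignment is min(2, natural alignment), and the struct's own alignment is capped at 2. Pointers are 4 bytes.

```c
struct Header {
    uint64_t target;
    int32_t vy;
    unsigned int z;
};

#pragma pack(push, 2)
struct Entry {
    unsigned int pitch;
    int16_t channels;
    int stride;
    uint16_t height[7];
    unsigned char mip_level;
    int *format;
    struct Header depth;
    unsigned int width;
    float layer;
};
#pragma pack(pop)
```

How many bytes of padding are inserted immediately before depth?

Header: 0..8  target  (8B, 8-aligned); 8..12  vy  (4B, 4-aligned); 12..16  z  (4B, 4-aligned); sizeof = 16, alignof = 8
0..4  pitch  (4B, 2-aligned)
4..6  channels  (2B, 2-aligned)
6..10  stride  (4B, 2-aligned)
10..24  height  (14B, 2-aligned)
24..25  mip_level  (1B, 1-aligned)
25..26  -- padding (1B)
26..30  format  (4B, 2-aligned)
30..46  depth  (16B, 2-aligned)

0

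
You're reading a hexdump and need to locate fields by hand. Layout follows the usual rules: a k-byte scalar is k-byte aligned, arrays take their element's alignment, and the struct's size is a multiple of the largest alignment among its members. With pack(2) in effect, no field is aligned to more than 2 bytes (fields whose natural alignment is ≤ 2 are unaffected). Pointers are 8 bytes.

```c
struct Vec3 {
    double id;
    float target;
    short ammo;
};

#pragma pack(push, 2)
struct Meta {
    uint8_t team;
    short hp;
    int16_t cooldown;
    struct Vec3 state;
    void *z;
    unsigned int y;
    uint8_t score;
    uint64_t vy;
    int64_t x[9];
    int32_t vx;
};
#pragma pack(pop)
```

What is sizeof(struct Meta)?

120

Vec3: @0: id [8B, align 8] → 8; @8: target [4B, align 4] → 12; @12: ammo [2B, align 2] → 14; +2 tail pad (align 8); size 16, align 8
@0: team [1B, align 1] → 1
+1 pad (align 2)
@2: hp [2B, align 2] → 4
@4: cooldown [2B, align 2] → 6
@6: state [16B, align 2] → 22
@22: z [8B, align 2] → 30
@30: y [4B, align 2] → 34
@34: score [1B, align 1] → 35
+1 pad (align 2)
@36: vy [8B, align 2] → 44
@44: x [72B, align 2] → 116
@116: vx [4B, align 2] → 120
size 120, align 2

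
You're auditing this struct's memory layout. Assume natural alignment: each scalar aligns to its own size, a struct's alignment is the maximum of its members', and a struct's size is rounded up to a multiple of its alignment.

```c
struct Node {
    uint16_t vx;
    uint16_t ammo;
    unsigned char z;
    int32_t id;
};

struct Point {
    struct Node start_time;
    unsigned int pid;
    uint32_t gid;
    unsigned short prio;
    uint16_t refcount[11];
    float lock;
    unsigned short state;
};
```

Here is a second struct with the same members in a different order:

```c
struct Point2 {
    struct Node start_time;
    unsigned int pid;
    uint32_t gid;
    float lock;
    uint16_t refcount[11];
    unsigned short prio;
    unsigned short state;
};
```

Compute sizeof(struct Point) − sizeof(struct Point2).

0

Node: vx at 0 (size 2, align 2) → ends 2; ammo at 2 (size 2, align 2) → ends 4; z at 4 (size 1, align 1) → ends 5; pad 3 to align 4 for id; id at 8 (size 4, align 4) → ends 12; total 12 bytes, alignment 4
start_time at 0 (size 12, align 4) → ends 12
pid at 12 (size 4, align 4) → ends 16
gid at 16 (size 4, align 4) → ends 20
prio at 20 (size 2, align 2) → ends 22
refcount at 22 (size 22, align 2) → ends 44
lock at 44 (size 4, align 4) → ends 48
state at 48 (size 2, align 2) → ends 50
tail pad 2 to reach multiple of 4
total 52 bytes, alignment 4
— Point2 —
start_time at 0 (size 12, align 4) → ends 12
pid at 12 (size 4, align 4) → ends 16
gid at 16 (size 4, align 4) → ends 20
lock at 20 (size 4, align 4) → ends 24
refcount at 24 (size 22, align 2) → ends 46
prio at 46 (size 2, align 2) → ends 48
state at 48 (size 2, align 2) → ends 50
tail pad 2 to reach multiple of 4
total 52 bytes, alignment 4
52 − 52 = 0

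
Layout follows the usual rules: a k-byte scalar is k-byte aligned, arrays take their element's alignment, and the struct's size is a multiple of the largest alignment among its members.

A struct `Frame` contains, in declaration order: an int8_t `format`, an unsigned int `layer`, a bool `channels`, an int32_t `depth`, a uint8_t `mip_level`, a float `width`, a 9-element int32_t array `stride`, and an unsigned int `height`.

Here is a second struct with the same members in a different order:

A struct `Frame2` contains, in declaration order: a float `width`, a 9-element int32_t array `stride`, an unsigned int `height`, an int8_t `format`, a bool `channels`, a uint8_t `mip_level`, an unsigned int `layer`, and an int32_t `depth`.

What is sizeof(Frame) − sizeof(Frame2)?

8

0..1  format  (1B, 1-aligned)
1..4  -- padding (3B)
4..8  layer  (4B, 4-aligned)
8..9  channels  (1B, 1-aligned)
9..12  -- padding (3B)
12..16  depth  (4B, 4-aligned)
16..17  mip_level  (1B, 1-aligned)
17..20  -- padding (3B)
20..24  width  (4B, 4-aligned)
24..60  stride  (36B, 4-aligned)
60..64  height  (4B, 4-aligned)
sizeof = 64, alignof = 4
— Frame2 —
0..4  width  (4B, 4-aligned)
4..40  stride  (36B, 4-aligned)
40..44  height  (4B, 4-aligned)
44..45  format  (1B, 1-aligned)
45..46  channels  (1B, 1-aligned)
46..47  mip_level  (1B, 1-aligned)
47..48  -- padding (1B)
48..52  layer  (4B, 4-aligned)
52..56  depth  (4B, 4-aligned)
sizeof = 56, alignof = 4
64 − 56 = 8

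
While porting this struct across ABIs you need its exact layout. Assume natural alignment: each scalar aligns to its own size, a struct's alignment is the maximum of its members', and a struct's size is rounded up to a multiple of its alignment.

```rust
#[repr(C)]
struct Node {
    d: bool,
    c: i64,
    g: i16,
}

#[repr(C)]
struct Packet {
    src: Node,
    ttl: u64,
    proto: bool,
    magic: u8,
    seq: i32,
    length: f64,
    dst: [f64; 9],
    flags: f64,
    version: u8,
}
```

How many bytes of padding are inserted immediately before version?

Node: 0..1  d  (1B, 1-aligned); 1..8  -- padding (7B); 8..16  c  (8B, 8-aligned); 16..18  g  (2B, 2-aligned); 18..24  -- tail padding (6B); sizeof = 24, alignof = 8
0..24  src  (24B, 8-aligned)
24..32  ttl  (8B, 8-aligned)
32..33  proto  (1B, 1-aligned)
33..34  magic  (1B, 1-aligned)
34..36  -- padding (2B)
36..40  seq  (4B, 4-aligned)
40..48  length  (8B, 8-aligned)
48..120  dst  (72B, 8-aligned)
120..128  flags  (8B, 8-aligned)
128..129  version  (1B, 1-aligned)

0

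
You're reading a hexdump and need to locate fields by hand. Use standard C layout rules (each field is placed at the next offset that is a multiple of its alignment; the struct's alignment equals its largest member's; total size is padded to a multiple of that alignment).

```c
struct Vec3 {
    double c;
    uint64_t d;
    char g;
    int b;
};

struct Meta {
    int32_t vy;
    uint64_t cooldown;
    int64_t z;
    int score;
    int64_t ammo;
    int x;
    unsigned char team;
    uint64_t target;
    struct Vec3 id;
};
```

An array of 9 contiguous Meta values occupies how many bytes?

Vec3: 0..8  c  (8B, 8-aligned); 8..16  d  (8B, 8-aligned); 16..17  g  (1B, 1-aligned); 17..20  -- padding (3B); 20..24  b  (4B, 4-aligned); sizeof = 24, alignof = 8
0..4  vy  (4B, 4-aligned)
4..8  -- padding (4B)
8..16  cooldown  (8B, 8-aligned)
16..24  z  (8B, 8-aligned)
24..28  score  (4B, 4-aligned)
28..32  -- padding (4B)
32..40  ammo  (8B, 8-aligned)
40..44  x  (4B, 4-aligned)
44..45  team  (1B, 1-aligned)
45..48  -- padding (3B)
48..56  target  (8B, 8-aligned)
56..80  id  (24B, 8-aligned)
sizeof = 80, alignof = 8
array of 9: 9 × 80 = 720

720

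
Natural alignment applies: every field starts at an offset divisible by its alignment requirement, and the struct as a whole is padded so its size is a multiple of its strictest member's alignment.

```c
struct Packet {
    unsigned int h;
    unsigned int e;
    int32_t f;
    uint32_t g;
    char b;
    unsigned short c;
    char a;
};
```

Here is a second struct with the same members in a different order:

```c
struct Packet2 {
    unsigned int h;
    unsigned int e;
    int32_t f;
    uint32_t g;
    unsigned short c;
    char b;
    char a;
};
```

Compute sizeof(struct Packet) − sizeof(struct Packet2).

4

@0: h [4B, align 4] → 4
@4: e [4B, align 4] → 8
@8: f [4B, align 4] → 12
@12: g [4B, align 4] → 16
@16: b [1B, align 1] → 17
+1 pad (align 2)
@18: c [2B, align 2] → 20
@20: a [1B, align 1] → 21
+3 tail pad (align 4)
size 24, align 4
— Packet2 —
@0: h [4B, align 4] → 4
@4: e [4B, align 4] → 8
@8: f [4B, align 4] → 12
@12: g [4B, align 4] → 16
@16: c [2B, align 2] → 18
@18: b [1B, align 1] → 19
@19: a [1B, align 1] → 20
size 20, align 4
24 − 20 = 4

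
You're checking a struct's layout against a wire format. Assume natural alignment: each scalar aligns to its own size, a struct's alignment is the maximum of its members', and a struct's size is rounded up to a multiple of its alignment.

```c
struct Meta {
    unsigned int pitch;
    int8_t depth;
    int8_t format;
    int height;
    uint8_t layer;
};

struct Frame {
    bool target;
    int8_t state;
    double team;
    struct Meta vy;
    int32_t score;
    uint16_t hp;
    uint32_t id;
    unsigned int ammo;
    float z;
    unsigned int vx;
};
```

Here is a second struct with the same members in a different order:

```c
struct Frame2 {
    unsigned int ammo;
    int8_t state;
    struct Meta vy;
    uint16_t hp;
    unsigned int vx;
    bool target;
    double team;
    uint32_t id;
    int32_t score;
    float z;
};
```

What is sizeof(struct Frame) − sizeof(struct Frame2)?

-8

Meta: pitch at 0 (size 4, align 4) → ends 4; depth at 4 (size 1, align 1) → ends 5; format at 5 (size 1, align 1) → ends 6; pad 2 to align 4 for height; height at 8 (size 4, align 4) → ends 12; layer at 12 (size 1, align 1) → ends 13; tail pad 3 to reach multiple of 4; total 16 bytes, alignment 4
target at 0 (size 1, align 1) → ends 1
state at 1 (size 1, align 1) → ends 2
pad 6 to align 8 for team
team at 8 (size 8, align 8) → ends 16
vy at 16 (size 16, align 4) → ends 32
score at 32 (size 4, align 4) → ends 36
hp at 36 (size 2, align 2) → ends 38
pad 2 to align 4 for id
id at 40 (size 4, align 4) → ends 44
ammo at 44 (size 4, align 4) → ends 48
z at 48 (size 4, align 4) → ends 52
vx at 52 (size 4, align 4) → ends 56
total 56 bytes, alignment 8
— Frame2 —
ammo at 0 (size 4, align 4) → ends 4
state at 4 (size 1, align 1) → ends 5
pad 3 to align 4 for vy
vy at 8 (size 16, align 4) → ends 24
hp at 24 (size 2, align 2) → ends 26
pad 2 to align 4 for vx
vx at 28 (size 4, align 4) → ends 32
target at 32 (size 1, align 1) → ends 33
pad 7 to align 8 for team
team at 40 (size 8, align 8) → ends 48
id at 48 (size 4, align 4) → ends 52
score at 52 (size 4, align 4) → ends 56
z at 56 (size 4, align 4) → ends 60
tail pad 4 to reach multiple of 8
total 64 bytes, alignment 8
56 − 64 = -8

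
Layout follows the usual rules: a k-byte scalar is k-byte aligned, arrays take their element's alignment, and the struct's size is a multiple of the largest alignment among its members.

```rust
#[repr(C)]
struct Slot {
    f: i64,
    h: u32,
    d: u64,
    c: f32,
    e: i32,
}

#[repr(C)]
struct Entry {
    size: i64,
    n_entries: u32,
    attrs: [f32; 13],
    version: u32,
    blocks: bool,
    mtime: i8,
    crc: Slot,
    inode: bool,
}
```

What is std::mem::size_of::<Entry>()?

112

Slot: f at 0 (size 8, align 8) → ends 8; h at 8 (size 4, align 4) → ends 12; pad 4 to align 8 for d; d at 16 (size 8, align 8) → ends 24; c at 24 (size 4, align 4) → ends 28; e at 28 (size 4, align 4) → ends 32; total 32 bytes, alignment 8
size at 0 (size 8, align 8) → ends 8
n_entries at 8 (size 4, align 4) → ends 12
attrs at 12 (size 52, align 4) → ends 64
version at 64 (size 4, align 4) → ends 68
blocks at 68 (size 1, align 1) → ends 69
mtime at 69 (size 1, align 1) → ends 70
pad 2 to align 8 for crc
crc at 72 (size 32, align 8) → ends 104
inode at 104 (size 1, align 1) → ends 105
tail pad 7 to reach multiple of 8
total 112 bytes, alignment 8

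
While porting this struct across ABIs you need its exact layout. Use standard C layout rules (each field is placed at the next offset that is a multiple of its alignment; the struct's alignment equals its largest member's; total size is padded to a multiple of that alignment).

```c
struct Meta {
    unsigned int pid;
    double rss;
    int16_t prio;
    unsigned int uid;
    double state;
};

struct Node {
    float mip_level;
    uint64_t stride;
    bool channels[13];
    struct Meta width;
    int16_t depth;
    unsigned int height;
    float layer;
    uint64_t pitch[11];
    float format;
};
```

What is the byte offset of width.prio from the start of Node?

Meta: @0: pid [4B, align 4] → 4; +4 pad (align 8); @8: rss [8B, align 8] → 16; @16: prio [2B, align 2] → 18; +2 pad (align 4); @20: uid [4B, align 4] → 24; @24: state [8B, align 8] → 32; size 32, align 8
@0: mip_level [4B, align 4] → 4
+4 pad (align 8)
@8: stride [8B, align 8] → 16
@16: channels [13B, align 1] → 29
+3 pad (align 8)
@32: width [32B, align 8] → 64
within Meta: prio at 16
32 + 16 = 48

48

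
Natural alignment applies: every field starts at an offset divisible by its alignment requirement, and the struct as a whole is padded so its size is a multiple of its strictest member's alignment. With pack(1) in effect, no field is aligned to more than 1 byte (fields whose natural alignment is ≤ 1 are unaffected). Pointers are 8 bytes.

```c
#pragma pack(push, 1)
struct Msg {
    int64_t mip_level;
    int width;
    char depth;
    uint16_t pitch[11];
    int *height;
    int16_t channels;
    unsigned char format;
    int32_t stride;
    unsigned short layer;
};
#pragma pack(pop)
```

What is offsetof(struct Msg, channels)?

43

@0: mip_level [8B, align 1] → 8
@8: width [4B, align 1] → 12
@12: depth [1B, align 1] → 13
@13: pitch [22B, align 1] → 35
@35: height [8B, align 1] → 43
@43: channels [2B, align 1] → 45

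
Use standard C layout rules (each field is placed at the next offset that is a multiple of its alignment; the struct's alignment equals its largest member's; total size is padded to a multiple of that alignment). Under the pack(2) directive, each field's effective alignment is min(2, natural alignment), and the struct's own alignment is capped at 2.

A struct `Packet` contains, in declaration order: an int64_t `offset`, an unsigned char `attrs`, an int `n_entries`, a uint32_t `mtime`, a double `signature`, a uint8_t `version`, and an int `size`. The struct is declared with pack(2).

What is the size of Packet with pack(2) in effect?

0..8  offset  (8B, 2-aligned)
8..9  attrs  (1B, 1-aligned)
9..10  -- padding (1B)
10..14  n_entries  (4B, 2-aligned)
14..18  mtime  (4B, 2-aligned)
18..26  signature  (8B, 2-aligned)
26..27  version  (1B, 1-aligned)
27..28  -- padding (1B)
28..32  size  (4B, 2-aligned)
sizeof = 32, alignof = 2

32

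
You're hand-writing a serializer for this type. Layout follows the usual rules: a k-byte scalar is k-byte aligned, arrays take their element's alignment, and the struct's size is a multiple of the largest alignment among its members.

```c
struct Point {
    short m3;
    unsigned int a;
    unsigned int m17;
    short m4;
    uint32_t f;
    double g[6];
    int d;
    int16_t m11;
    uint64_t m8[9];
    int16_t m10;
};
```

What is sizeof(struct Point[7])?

@0: m3 [2B, align 2] → 2
+2 pad (align 4)
@4: a [4B, align 4] → 8
@8: m17 [4B, align 4] → 12
@12: m4 [2B, align 2] → 14
+2 pad (align 4)
@16: f [4B, align 4] → 20
+4 pad (align 8)
@24: g [48B, align 8] → 72
@72: d [4B, align 4] → 76
@76: m11 [2B, align 2] → 78
+2 pad (align 8)
@80: m8 [72B, align 8] → 152
@152: m10 [2B, align 2] → 154
+6 tail pad (align 8)
size 160, align 8
array of 7: 7 × 160 = 1120

1120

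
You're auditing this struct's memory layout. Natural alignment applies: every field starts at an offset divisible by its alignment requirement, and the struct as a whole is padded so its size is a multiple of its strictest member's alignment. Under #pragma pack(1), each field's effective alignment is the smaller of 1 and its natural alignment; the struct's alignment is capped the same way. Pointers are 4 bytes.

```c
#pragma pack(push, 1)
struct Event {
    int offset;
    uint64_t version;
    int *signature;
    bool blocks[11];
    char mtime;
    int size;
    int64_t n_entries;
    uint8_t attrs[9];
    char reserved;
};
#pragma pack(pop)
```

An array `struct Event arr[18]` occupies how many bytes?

0..4  offset  (4B, 1-aligned)
4..12  version  (8B, 1-aligned)
12..16  signature  (4B, 1-aligned)
16..27  blocks  (11B, 1-aligned)
27..28  mtime  (1B, 1-aligned)
28..32  size  (4B, 1-aligned)
32..40  n_entries  (8B, 1-aligned)
40..49  attrs  (9B, 1-aligned)
49..50  reserved  (1B, 1-aligned)
sizeof = 50, alignof = 1
array of 18: 18 × 50 = 900

900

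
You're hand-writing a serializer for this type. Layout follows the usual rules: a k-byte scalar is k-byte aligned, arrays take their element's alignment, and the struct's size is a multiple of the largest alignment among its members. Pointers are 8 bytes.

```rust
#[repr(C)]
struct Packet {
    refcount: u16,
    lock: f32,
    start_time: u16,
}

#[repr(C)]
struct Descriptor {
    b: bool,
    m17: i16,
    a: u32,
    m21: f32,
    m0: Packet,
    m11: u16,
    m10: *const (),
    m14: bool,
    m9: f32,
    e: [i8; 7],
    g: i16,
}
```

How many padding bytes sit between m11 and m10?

Packet: 0..2  refcount  (2B, 2-aligned); 2..4  -- padding (2B); 4..8  lock  (4B, 4-aligned); 8..10  start_time  (2B, 2-aligned); 10..12  -- tail padding (2B); sizeof = 12, alignof = 4
0..1  b  (1B, 1-aligned)
1..2  -- padding (1B)
2..4  m17  (2B, 2-aligned)
4..8  a  (4B, 4-aligned)
8..12  m21  (4B, 4-aligned)
12..24  m0  (12B, 4-aligned)
24..26  m11  (2B, 2-aligned)
26..32  -- padding (6B)
32..40  m10  (8B, 8-aligned)

6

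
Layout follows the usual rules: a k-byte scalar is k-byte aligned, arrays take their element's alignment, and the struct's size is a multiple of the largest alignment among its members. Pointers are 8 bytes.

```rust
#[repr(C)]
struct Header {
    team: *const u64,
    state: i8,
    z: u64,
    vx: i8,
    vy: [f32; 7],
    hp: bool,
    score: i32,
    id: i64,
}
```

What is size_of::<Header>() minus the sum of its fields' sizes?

team at 0 (size 8, align 8) → ends 8
state at 8 (size 1, align 1) → ends 9
pad 7 to align 8 for z
z at 16 (size 8, align 8) → ends 24
vx at 24 (size 1, align 1) → ends 25
pad 3 to align 4 for vy
vy at 28 (size 28, align 4) → ends 56
hp at 56 (size 1, align 1) → ends 57
pad 3 to align 4 for score
score at 60 (size 4, align 4) → ends 64
id at 64 (size 8, align 8) → ends 72
total 72 bytes, alignment 8
data bytes 59, size 72 → padding 13

13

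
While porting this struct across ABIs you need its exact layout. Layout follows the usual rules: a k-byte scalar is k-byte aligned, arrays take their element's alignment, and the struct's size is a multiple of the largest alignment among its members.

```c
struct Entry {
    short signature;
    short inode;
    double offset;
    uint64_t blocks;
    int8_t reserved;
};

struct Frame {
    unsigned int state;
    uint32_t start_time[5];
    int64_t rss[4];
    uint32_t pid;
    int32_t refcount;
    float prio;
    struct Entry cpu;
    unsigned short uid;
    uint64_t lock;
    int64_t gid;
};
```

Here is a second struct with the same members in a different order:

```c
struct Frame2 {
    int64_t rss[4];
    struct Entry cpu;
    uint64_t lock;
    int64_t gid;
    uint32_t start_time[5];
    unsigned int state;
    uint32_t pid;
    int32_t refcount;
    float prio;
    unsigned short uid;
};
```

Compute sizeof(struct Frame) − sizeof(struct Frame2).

8

Entry: @0: signature [2B, align 2] → 2; @2: inode [2B, align 2] → 4; +4 pad (align 8); @8: offset [8B, align 8] → 16; @16: blocks [8B, align 8] → 24; @24: reserved [1B, align 1] → 25; +7 tail pad (align 8); size 32, align 8
@0: state [4B, align 4] → 4
@4: start_time [20B, align 4] → 24
@24: rss [32B, align 8] → 56
@56: pid [4B, align 4] → 60
@60: refcount [4B, align 4] → 64
@64: prio [4B, align 4] → 68
+4 pad (align 8)
@72: cpu [32B, align 8] → 104
@104: uid [2B, align 2] → 106
+6 pad (align 8)
@112: lock [8B, align 8] → 120
@120: gid [8B, align 8] → 128
size 128, align 8
— Frame2 —
@0: rss [32B, align 8] → 32
@32: cpu [32B, align 8] → 64
@64: lock [8B, align 8] → 72
@72: gid [8B, align 8] → 80
@80: start_time [20B, align 4] → 100
@100: state [4B, align 4] → 104
@104: pid [4B, align 4] → 108
@108: refcount [4B, align 4] → 112
@112: prio [4B, align 4] → 116
@116: uid [2B, align 2] → 118
+2 tail pad (align 8)
size 120, align 8
128 − 120 = 8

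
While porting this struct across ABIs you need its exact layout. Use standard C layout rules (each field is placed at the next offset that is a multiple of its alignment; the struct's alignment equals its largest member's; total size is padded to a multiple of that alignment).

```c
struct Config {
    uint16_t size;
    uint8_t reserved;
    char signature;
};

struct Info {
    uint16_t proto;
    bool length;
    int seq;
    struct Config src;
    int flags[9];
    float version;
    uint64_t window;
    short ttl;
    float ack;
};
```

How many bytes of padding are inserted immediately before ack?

2

Config: size at 0 (size 2, align 2) → ends 2; reserved at 2 (size 1, align 1) → ends 3; signature at 3 (size 1, align 1) → ends 4; total 4 bytes, alignment 2
proto at 0 (size 2, align 2) → ends 2
length at 2 (size 1, align 1) → ends 3
pad 1 to align 4 for seq
seq at 4 (size 4, align 4) → ends 8
src at 8 (size 4, align 2) → ends 12
flags at 12 (size 36, align 4) → ends 48
version at 48 (size 4, align 4) → ends 52
pad 4 to align 8 for window
window at 56 (size 8, align 8) → ends 64
ttl at 64 (size 2, align 2) → ends 66
pad 2 to align 4 for ack
ack at 68 (size 4, align 4) → ends 72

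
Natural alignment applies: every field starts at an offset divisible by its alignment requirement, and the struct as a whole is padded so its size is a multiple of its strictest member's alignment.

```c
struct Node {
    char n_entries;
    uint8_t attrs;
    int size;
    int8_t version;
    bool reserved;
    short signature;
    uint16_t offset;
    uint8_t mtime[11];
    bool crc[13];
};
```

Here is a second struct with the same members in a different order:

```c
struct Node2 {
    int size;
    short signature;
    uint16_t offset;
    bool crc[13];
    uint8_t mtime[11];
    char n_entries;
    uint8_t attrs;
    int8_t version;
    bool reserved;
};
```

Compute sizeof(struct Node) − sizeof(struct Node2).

n_entries at 0 (size 1, align 1) → ends 1
attrs at 1 (size 1, align 1) → ends 2
pad 2 to align 4 for size
size at 4 (size 4, align 4) → ends 8
version at 8 (size 1, align 1) → ends 9
reserved at 9 (size 1, align 1) → ends 10
signature at 10 (size 2, align 2) → ends 12
offset at 12 (size 2, align 2) → ends 14
mtime at 14 (size 11, align 1) → ends 25
crc at 25 (size 13, align 1) → ends 38
tail pad 2 to reach multiple of 4
total 40 bytes, alignment 4
— Node2 —
size at 0 (size 4, align 4) → ends 4
signature at 4 (size 2, align 2) → ends 6
offset at 6 (size 2, align 2) → ends 8
crc at 8 (size 13, align 1) → ends 21
mtime at 21 (size 11, align 1) → ends 32
n_entries at 32 (size 1, align 1) → ends 33
attrs at 33 (size 1, align 1) → ends 34
version at 34 (size 1, align 1) → ends 35
reserved at 35 (size 1, align 1) → ends 36
total 36 bytes, alignment 4
40 − 36 = 4

4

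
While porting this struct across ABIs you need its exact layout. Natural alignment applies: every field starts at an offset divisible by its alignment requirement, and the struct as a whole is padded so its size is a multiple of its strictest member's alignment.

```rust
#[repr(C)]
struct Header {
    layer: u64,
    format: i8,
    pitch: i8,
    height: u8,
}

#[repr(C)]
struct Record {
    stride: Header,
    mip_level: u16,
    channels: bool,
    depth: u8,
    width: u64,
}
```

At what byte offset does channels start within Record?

Header: 0..8  layer  (8B, 8-aligned); 8..9  format  (1B, 1-aligned); 9..10  pitch  (1B, 1-aligned); 10..11  height  (1B, 1-aligned); 11..16  -- tail padding (5B); sizeof = 16, alignof = 8
0..16  stride  (16B, 8-aligned)
16..18  mip_level  (2B, 2-aligned)
18..19  channels  (1B, 1-aligned)

18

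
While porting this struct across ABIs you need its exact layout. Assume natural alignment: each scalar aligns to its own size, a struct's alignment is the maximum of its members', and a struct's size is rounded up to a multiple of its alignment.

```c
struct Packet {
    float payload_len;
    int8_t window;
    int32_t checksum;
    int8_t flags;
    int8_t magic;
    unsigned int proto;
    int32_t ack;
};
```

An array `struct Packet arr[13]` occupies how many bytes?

312

0..4  payload_len  (4B, 4-aligned)
4..5  window  (1B, 1-aligned)
5..8  -- padding (3B)
8..12  checksum  (4B, 4-aligned)
12..13  flags  (1B, 1-aligned)
13..14  magic  (1B, 1-aligned)
14..16  -- padding (2B)
16..20  proto  (4B, 4-aligned)
20..24  ack  (4B, 4-aligned)
sizeof = 24, alignof = 4
array of 13: 13 × 24 = 312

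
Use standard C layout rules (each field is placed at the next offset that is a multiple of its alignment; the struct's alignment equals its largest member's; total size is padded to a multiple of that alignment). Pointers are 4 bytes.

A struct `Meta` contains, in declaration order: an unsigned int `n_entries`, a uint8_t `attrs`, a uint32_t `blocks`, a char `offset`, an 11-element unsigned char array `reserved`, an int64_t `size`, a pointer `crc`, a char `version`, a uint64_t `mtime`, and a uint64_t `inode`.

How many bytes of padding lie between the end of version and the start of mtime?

3

0..4  n_entries  (4B, 4-aligned)
4..5  attrs  (1B, 1-aligned)
5..8  -- padding (3B)
8..12  blocks  (4B, 4-aligned)
12..13  offset  (1B, 1-aligned)
13..24  reserved  (11B, 1-aligned)
24..32  size  (8B, 8-aligned)
32..36  crc  (4B, 4-aligned)
36..37  version  (1B, 1-aligned)
37..40  -- padding (3B)
40..48  mtime  (8B, 8-aligned)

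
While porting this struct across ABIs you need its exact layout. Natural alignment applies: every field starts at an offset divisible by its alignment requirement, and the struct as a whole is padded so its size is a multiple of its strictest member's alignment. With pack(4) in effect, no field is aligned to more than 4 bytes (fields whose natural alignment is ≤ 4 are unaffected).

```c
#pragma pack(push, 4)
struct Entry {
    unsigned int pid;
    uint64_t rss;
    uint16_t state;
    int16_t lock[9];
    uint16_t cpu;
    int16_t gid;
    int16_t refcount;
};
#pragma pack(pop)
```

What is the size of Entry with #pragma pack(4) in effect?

0..4  pid  (4B, 4-aligned)
4..12  rss  (8B, 4-aligned)
12..14  state  (2B, 2-aligned)
14..32  lock  (18B, 2-aligned)
32..34  cpu  (2B, 2-aligned)
34..36  gid  (2B, 2-aligned)
36..38  refcount  (2B, 2-aligned)
38..40  -- tail padding (2B)
sizeof = 40, alignof = 4

40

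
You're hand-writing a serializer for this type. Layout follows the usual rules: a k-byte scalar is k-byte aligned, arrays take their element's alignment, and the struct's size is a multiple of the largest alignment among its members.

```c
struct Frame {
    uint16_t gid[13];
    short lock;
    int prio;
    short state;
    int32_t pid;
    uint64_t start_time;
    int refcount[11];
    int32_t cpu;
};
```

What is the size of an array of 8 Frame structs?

768

gid at 0 (size 26, align 2) → ends 26
lock at 26 (size 2, align 2) → ends 28
prio at 28 (size 4, align 4) → ends 32
state at 32 (size 2, align 2) → ends 34
pad 2 to align 4 for pid
pid at 36 (size 4, align 4) → ends 40
start_time at 40 (size 8, align 8) → ends 48
refcount at 48 (size 44, align 4) → ends 92
cpu at 92 (size 4, align 4) → ends 96
total 96 bytes, alignment 8
array of 8: 8 × 96 = 768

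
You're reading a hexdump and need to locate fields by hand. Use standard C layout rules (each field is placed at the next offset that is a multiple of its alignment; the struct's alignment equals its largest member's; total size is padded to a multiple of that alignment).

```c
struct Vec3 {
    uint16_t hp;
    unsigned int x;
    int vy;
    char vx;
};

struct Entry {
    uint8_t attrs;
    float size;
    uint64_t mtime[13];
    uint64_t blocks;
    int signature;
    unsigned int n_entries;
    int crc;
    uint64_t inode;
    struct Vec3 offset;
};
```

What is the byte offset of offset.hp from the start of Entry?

Vec3: hp at 0 (size 2, align 2) → ends 2; pad 2 to align 4 for x; x at 4 (size 4, align 4) → ends 8; vy at 8 (size 4, align 4) → ends 12; vx at 12 (size 1, align 1) → ends 13; tail pad 3 to reach multiple of 4; total 16 bytes, alignment 4
attrs at 0 (size 1, align 1) → ends 1
pad 3 to align 4 for size
size at 4 (size 4, align 4) → ends 8
mtime at 8 (size 104, align 8) → ends 112
blocks at 112 (size 8, align 8) → ends 120
signature at 120 (size 4, align 4) → ends 124
n_entries at 124 (size 4, align 4) → ends 128
crc at 128 (size 4, align 4) → ends 132
pad 4 to align 8 for inode
inode at 136 (size 8, align 8) → ends 144
offset at 144 (size 16, align 4) → ends 160
within Vec3: hp at 0
144 + 0 = 144

144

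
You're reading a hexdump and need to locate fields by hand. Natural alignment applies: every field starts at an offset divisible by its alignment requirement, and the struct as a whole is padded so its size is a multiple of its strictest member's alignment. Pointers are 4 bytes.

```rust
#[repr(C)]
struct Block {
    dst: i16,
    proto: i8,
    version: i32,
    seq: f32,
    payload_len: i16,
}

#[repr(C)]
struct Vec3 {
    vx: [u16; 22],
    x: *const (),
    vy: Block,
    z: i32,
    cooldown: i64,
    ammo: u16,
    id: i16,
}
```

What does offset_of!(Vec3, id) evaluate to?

82

Block: @0: dst [2B, align 2] → 2; @2: proto [1B, align 1] → 3; +1 pad (align 4); @4: version [4B, align 4] → 8; @8: seq [4B, align 4] → 12; @12: payload_len [2B, align 2] → 14; +2 tail pad (align 4); size 16, align 4
@0: vx [44B, align 2] → 44
@44: x [4B, align 4] → 48
@48: vy [16B, align 4] → 64
@64: z [4B, align 4] → 68
+4 pad (align 8)
@72: cooldown [8B, align 8] → 80
@80: ammo [2B, align 2] → 82
@82: id [2B, align 2] → 84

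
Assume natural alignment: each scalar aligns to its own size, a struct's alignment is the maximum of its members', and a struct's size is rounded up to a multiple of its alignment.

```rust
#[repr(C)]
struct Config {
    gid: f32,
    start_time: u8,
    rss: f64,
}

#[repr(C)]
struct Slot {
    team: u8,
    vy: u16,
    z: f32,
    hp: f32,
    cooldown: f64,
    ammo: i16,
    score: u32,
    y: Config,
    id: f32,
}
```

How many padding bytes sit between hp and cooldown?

4

Config: @0: gid [4B, align 4] → 4; @4: start_time [1B, align 1] → 5; +3 pad (align 8); @8: rss [8B, align 8] → 16; size 16, align 8
@0: team [1B, align 1] → 1
+1 pad (align 2)
@2: vy [2B, align 2] → 4
@4: z [4B, align 4] → 8
@8: hp [4B, align 4] → 12
+4 pad (align 8)
@16: cooldown [8B, align 8] → 24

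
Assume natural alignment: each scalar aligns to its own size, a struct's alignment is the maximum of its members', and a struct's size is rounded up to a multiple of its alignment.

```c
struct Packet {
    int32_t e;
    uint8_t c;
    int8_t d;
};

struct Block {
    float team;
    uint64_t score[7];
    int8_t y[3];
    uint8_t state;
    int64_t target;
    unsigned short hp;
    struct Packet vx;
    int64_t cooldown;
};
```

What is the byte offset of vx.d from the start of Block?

Packet: 0..4  e  (4B, 4-aligned); 4..5  c  (1B, 1-aligned); 5..6  d  (1B, 1-aligned); 6..8  -- tail padding (2B); sizeof = 8, alignof = 4
0..4  team  (4B, 4-aligned)
4..8  -- padding (4B)
8..64  score  (56B, 8-aligned)
64..67  y  (3B, 1-aligned)
67..68  state  (1B, 1-aligned)
68..72  -- padding (4B)
72..80  target  (8B, 8-aligned)
80..82  hp  (2B, 2-aligned)
82..84  -- padding (2B)
84..92  vx  (8B, 4-aligned)
within Packet: d at 5
84 + 5 = 89

89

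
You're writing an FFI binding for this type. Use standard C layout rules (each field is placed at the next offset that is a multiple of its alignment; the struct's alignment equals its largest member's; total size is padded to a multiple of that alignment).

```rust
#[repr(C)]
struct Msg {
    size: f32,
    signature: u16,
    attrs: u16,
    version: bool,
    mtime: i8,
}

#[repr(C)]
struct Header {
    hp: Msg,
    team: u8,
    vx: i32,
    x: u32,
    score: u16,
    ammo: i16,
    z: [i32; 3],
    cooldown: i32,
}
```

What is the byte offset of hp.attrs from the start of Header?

Msg: @0: size [4B, align 4] → 4; @4: signature [2B, align 2] → 6; @6: attrs [2B, align 2] → 8; @8: version [1B, align 1] → 9; @9: mtime [1B, align 1] → 10; +2 tail pad (align 4); size 12, align 4
@0: hp [12B, align 4] → 12
within Msg: attrs at 6
0 + 6 = 6

6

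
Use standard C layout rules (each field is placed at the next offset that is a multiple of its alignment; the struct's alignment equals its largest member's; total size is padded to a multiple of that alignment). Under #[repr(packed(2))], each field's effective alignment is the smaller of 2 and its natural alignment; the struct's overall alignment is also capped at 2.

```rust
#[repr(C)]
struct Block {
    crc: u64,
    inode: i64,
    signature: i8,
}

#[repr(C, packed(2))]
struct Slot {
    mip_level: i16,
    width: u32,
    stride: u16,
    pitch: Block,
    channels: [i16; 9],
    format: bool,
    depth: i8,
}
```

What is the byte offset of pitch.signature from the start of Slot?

Block: @0: crc [8B, align 8] → 8; @8: inode [8B, align 8] → 16; @16: signature [1B, align 1] → 17; +7 tail pad (align 8); size 24, align 8
@0: mip_level [2B, align 2] → 2
@2: width [4B, align 2] → 6
@6: stride [2B, align 2] → 8
@8: pitch [24B, align 2] → 32
within Block: signature at 16
8 + 16 = 24

24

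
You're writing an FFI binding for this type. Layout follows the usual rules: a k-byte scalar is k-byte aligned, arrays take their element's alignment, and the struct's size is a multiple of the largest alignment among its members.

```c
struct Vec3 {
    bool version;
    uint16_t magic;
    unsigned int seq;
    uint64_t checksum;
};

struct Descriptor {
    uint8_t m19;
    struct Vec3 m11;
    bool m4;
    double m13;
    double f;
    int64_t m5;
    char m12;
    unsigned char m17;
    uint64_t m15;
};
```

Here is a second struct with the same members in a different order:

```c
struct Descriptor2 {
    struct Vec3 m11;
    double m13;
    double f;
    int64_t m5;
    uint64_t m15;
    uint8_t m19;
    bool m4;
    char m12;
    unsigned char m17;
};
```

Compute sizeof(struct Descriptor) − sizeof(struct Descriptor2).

Vec3: version at 0 (size 1, align 1) → ends 1; pad 1 to align 2 for magic; magic at 2 (size 2, align 2) → ends 4; seq at 4 (size 4, align 4) → ends 8; checksum at 8 (size 8, align 8) → ends 16; total 16 bytes, alignment 8
m19 at 0 (size 1, align 1) → ends 1
pad 7 to align 8 for m11
m11 at 8 (size 16, align 8) → ends 24
m4 at 24 (size 1, align 1) → ends 25
pad 7 to align 8 for m13
m13 at 32 (size 8, align 8) → ends 40
f at 40 (size 8, align 8) → ends 48
m5 at 48 (size 8, align 8) → ends 56
m12 at 56 (size 1, align 1) → ends 57
m17 at 57 (size 1, align 1) → ends 58
pad 6 to align 8 for m15
m15 at 64 (size 8, align 8) → ends 72
total 72 bytes, alignment 8
— Descriptor2 —
m11 at 0 (size 16, align 8) → ends 16
m13 at 16 (size 8, align 8) → ends 24
f at 24 (size 8, align 8) → ends 32
m5 at 32 (size 8, align 8) → ends 40
m15 at 40 (size 8, align 8) → ends 48
m19 at 48 (size 1, align 1) → ends 49
m4 at 49 (size 1, align 1) → ends 50
m12 at 50 (size 1, align 1) → ends 51
m17 at 51 (size 1, align 1) → ends 52
tail pad 4 to reach multiple of 8
total 56 bytes, alignment 8
72 − 56 = 16

16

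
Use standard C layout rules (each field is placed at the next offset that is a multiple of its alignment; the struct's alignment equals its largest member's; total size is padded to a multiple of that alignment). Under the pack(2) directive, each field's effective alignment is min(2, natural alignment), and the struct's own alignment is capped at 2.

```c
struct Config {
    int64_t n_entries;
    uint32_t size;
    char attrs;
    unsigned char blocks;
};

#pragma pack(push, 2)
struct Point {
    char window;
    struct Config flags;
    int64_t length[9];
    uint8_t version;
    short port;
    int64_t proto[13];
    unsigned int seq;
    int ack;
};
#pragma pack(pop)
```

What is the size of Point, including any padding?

Config: @0: n_entries [8B, align 8] → 8; @8: size [4B, align 4] → 12; @12: attrs [1B, align 1] → 13; @13: blocks [1B, align 1] → 14; +2 tail pad (align 8); size 16, align 8
@0: window [1B, align 1] → 1
+1 pad (align 2)
@2: flags [16B, align 2] → 18
@18: length [72B, align 2] → 90
@90: version [1B, align 1] → 91
+1 pad (align 2)
@92: port [2B, align 2] → 94
@94: proto [104B, align 2] → 198
@198: seq [4B, align 2] → 202
@202: ack [4B, align 2] → 206
size 206, align 2

206 bytes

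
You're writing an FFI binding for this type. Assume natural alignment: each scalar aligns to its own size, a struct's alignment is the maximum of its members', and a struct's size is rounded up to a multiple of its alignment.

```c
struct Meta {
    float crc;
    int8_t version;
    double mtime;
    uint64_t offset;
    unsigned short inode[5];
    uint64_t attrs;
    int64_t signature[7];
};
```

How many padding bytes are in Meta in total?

crc at 0 (size 4, align 4) → ends 4
version at 4 (size 1, align 1) → ends 5
pad 3 to align 8 for mtime
mtime at 8 (size 8, align 8) → ends 16
offset at 16 (size 8, align 8) → ends 24
inode at 24 (size 10, align 2) → ends 34
pad 6 to align 8 for attrs
attrs at 40 (size 8, align 8) → ends 48
signature at 48 (size 56, align 8) → ends 104
total 104 bytes, alignment 8
data bytes 95, size 104 → padding 9

9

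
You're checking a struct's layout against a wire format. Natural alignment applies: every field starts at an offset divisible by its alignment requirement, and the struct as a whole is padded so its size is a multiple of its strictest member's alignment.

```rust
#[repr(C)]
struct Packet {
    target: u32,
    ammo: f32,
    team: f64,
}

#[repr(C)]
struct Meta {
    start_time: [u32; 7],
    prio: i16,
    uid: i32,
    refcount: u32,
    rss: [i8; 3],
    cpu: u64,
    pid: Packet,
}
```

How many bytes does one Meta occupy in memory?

72 bytes

Packet: target at 0 (size 4, align 4) → ends 4; ammo at 4 (size 4, align 4) → ends 8; team at 8 (size 8, align 8) → ends 16; total 16 bytes, alignment 8
start_time at 0 (size 28, align 4) → ends 28
prio at 28 (size 2, align 2) → ends 30
pad 2 to align 4 for uid
uid at 32 (size 4, align 4) → ends 36
refcount at 36 (size 4, align 4) → ends 40
rss at 40 (size 3, align 1) → ends 43
pad 5 to align 8 for cpu
cpu at 48 (size 8, align 8) → ends 56
pid at 56 (size 16, align 8) → ends 72
total 72 bytes, alignment 8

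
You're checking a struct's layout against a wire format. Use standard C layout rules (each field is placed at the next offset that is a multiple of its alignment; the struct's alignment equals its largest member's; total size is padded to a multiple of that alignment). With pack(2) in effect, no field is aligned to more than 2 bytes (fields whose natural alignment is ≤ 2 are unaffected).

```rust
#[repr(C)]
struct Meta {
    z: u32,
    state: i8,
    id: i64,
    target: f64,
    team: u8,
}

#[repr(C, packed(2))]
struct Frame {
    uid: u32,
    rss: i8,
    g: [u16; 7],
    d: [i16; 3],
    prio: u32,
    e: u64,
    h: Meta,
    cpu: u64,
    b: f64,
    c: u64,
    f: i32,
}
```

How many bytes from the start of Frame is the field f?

Meta: z at 0 (size 4, align 4) → ends 4; state at 4 (size 1, align 1) → ends 5; pad 3 to align 8 for id; id at 8 (size 8, align 8) → ends 16; target at 16 (size 8, align 8) → ends 24; team at 24 (size 1, align 1) → ends 25; tail pad 7 to reach multiple of 8; total 32 bytes, alignment 8
uid at 0 (size 4, align 2) → ends 4
rss at 4 (size 1, align 1) → ends 5
pad 1 to align 2 for g
g at 6 (size 14, align 2) → ends 20
d at 20 (size 6, align 2) → ends 26
prio at 26 (size 4, align 2) → ends 30
e at 30 (size 8, align 2) → ends 38
h at 38 (size 32, align 2) → ends 70
cpu at 70 (size 8, align 2) → ends 78
b at 78 (size 8, align 2) → ends 86
c at 86 (size 8, align 2) → ends 94
f at 94 (size 4, align 2) → ends 98

94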